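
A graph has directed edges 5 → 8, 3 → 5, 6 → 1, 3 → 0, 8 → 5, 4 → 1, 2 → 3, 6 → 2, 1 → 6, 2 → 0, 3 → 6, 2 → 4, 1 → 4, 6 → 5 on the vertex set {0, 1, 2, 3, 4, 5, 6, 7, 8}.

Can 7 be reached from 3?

Explore from 3.
Distance 1: reach 0, 5, 6.
Distance 2: reach 1, 2, 8.
Distance 3: reach 4.
The search from 3 is exhausted; no directed path reaches 7.

No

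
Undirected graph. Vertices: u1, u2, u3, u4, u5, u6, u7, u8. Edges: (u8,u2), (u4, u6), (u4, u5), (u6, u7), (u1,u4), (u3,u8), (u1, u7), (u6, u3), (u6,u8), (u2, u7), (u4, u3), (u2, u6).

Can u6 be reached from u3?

Explore from u3.
Distance 1: reach u4, u6, u8.
Found u6.

Yes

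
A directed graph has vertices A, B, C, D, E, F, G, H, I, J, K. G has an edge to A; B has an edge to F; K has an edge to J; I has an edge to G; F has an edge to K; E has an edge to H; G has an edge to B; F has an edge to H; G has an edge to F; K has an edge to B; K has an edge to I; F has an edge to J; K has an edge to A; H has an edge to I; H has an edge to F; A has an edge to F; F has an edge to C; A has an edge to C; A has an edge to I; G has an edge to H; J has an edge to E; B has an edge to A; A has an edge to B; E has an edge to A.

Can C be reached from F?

Yes

Explore from F.
Distance 1: reach C, H, J, K.
Found C.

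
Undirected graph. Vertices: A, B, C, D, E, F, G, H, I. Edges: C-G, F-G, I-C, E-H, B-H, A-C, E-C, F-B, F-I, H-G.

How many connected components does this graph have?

From A: component {A, B, C, E, F, G, H, I}.
From D: component {D}.
That's 2 components.

2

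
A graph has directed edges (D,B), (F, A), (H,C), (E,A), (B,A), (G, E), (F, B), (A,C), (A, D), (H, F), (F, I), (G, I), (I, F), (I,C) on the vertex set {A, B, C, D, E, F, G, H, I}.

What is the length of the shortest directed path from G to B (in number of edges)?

3

Distance 0: G.
Distance 1: E, I.
Distance 2: A, C, F.
Distance 3: B, D — contains B.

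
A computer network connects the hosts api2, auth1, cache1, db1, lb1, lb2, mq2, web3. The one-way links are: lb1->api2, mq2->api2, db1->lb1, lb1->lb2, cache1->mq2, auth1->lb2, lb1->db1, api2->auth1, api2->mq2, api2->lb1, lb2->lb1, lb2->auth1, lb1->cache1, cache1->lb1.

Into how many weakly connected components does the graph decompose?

From api2: component {api2, auth1, cache1, db1, lb1, lb2, mq2}.
From web3: component {web3}.
That's 2 components.

2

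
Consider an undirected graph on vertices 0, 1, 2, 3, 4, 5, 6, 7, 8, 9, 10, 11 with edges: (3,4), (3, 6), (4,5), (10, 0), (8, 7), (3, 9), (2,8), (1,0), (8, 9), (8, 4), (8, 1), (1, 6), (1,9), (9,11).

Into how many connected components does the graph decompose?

1

From 0: component {0, 1, 2, 3, 4, 5, 6, 7, 8, 9, 10, 11}.
That's 1 component.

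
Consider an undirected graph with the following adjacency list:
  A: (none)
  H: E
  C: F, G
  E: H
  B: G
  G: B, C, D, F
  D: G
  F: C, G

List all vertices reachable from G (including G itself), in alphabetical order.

B, C, D, F, G

Start at G.
Its neighbours: B, C, D, F.
Nothing further is reachable.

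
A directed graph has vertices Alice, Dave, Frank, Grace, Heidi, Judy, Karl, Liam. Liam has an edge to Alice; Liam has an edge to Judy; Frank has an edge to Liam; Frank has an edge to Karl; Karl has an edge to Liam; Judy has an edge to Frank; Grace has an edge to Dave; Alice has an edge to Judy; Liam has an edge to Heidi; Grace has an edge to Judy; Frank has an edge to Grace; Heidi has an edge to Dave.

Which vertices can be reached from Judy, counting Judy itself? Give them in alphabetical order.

Alice, Dave, Frank, Grace, Heidi, Judy, Karl, Liam

Start at Judy.
Its neighbours: Frank.
Then their neighbours: Grace, Karl, Liam.
Then next layer: Alice, Dave, Heidi.
Every vertex is now reached.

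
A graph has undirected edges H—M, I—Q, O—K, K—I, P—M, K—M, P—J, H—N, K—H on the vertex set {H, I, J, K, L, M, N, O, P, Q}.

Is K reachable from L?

L has no edges, so nothing is reachable from it.

No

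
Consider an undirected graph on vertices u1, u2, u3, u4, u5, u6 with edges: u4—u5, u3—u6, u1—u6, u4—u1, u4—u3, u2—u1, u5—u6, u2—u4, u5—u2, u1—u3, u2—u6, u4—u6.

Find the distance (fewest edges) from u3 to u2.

2

Distance 0: u3.
Distance 1: u1, u4, u6.
Distance 2: u2, u5 — contains u2.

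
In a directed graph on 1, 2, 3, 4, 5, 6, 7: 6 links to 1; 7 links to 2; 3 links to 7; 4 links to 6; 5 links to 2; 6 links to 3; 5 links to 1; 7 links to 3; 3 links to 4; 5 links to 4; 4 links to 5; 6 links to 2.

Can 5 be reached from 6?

Yes

Explore from 6.
Distance 1: reach 1, 2, 3.
Distance 2: reach 4, 7.
Distance 3: reach 5.
Found 5.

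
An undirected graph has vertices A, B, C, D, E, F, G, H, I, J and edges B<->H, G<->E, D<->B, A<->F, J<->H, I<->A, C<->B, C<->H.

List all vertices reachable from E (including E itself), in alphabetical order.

Start at E.
Its neighbours: G.
Nothing further is reachable.

E, G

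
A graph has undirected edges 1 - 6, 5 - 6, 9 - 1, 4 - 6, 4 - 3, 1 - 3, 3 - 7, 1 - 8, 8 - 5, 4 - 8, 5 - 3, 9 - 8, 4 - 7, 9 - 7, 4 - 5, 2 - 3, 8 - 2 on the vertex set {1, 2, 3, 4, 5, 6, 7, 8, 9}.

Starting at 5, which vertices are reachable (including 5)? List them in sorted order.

1, 2, 3, 4, 5, 6, 7, 8, 9

Start at 5.
Its neighbours: 3, 4, 6, 8.
Then their neighbours: 1, 2, 7, 9.
Every vertex is now reached.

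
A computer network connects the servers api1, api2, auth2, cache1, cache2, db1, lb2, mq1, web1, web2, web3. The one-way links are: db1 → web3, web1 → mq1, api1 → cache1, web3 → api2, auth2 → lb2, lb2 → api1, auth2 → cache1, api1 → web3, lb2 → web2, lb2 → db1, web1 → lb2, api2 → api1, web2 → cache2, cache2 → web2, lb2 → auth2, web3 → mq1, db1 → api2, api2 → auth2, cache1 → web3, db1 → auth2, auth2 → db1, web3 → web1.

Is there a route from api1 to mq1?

Yes

Explore from api1.
Distance 1: reach cache1, web3.
Distance 2: reach api2, mq1, web1.
Found mq1.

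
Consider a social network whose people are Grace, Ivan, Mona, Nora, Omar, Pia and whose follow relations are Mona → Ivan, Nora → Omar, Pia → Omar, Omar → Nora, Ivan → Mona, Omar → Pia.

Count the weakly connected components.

From Grace: component {Grace}.
From Ivan: component {Ivan, Mona}.
From Nora: component {Nora, Omar, Pia}.
That's 3 components.

3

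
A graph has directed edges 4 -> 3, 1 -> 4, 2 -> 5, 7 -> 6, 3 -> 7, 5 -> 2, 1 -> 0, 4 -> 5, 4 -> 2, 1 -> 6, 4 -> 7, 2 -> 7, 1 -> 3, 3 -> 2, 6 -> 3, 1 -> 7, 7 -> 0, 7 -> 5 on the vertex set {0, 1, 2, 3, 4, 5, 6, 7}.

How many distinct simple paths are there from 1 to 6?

1→3→2→7→6
1→3→7→6
1→4→2→7→6
1→4→3→2→7→6
1→4→3→7→6
1→4→5→2→7→6
1→4→7→6
1→6
1→7→6

9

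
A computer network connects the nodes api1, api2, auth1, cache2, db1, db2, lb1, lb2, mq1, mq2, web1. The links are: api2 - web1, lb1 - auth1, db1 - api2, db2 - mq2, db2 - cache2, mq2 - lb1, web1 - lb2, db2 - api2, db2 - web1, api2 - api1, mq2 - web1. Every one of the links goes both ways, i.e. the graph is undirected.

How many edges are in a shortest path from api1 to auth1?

5

Distance 0: api1.
Distance 1: api2.
Distance 2: db1, db2, web1.
Distance 3: cache2, lb2, mq2.
Distance 4: lb1.
Distance 5: auth1 — contains auth1.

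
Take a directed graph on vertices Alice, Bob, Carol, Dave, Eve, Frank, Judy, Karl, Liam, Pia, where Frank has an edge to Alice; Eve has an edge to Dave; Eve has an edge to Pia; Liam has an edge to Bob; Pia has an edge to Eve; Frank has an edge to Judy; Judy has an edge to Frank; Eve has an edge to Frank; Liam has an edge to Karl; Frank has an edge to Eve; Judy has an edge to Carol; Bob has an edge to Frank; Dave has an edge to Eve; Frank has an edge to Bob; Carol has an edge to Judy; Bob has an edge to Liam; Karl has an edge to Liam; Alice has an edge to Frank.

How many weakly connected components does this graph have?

From Alice: component {Alice, Bob, Carol, Dave, Eve, Frank, Judy, Karl, Liam, Pia}.
That's 1 component.

1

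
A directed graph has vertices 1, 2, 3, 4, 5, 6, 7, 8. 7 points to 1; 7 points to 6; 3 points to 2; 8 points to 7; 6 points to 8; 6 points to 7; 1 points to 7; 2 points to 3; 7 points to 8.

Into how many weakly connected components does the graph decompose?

From 1: component {1, 6, 7, 8}.
From 2: component {2, 3}.
From 4: component {4}.
From 5: component {5}.
That's 4 components.

4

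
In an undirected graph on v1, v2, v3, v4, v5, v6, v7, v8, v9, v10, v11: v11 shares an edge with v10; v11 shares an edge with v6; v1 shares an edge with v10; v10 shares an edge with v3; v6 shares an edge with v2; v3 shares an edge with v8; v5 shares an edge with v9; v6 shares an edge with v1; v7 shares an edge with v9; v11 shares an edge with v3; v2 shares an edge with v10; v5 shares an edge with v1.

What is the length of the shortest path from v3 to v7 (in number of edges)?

Distance 0: v3.
Distance 1: v8, v10, v11.
Distance 2: v1, v2, v6.
Distance 3: v5.
Distance 4: v9.
Distance 5: v7 — contains v7.

5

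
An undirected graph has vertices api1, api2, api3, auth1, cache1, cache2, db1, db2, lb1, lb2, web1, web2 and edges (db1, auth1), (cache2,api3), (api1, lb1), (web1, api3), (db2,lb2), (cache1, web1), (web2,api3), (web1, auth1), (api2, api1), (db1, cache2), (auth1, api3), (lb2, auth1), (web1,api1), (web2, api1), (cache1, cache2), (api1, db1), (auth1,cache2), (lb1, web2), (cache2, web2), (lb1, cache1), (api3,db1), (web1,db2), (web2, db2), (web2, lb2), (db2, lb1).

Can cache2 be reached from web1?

Explore from web1.
Distance 1: reach api1, api3, auth1, cache1, db2.
Distance 2: reach api2, cache2, db1, lb1, lb2, web2.
Found cache2.

Yes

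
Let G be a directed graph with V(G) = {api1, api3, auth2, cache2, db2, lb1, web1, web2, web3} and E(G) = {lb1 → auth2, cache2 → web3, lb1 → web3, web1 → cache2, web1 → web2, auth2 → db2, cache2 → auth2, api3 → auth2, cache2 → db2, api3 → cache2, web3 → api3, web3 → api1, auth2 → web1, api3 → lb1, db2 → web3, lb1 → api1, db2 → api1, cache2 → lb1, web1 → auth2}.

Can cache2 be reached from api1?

api1 has no outgoing edges, so nothing is reachable from it.

No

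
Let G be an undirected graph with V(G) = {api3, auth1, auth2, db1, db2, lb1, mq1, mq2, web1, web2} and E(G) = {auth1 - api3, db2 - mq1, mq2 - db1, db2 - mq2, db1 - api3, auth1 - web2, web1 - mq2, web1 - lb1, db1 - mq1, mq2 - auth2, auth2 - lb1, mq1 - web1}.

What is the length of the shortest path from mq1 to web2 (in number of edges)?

Distance 0: mq1.
Distance 1: db1, db2, web1.
Distance 2: api3, lb1, mq2.
Distance 3: auth1, auth2.
Distance 4: web2 — contains web2.

4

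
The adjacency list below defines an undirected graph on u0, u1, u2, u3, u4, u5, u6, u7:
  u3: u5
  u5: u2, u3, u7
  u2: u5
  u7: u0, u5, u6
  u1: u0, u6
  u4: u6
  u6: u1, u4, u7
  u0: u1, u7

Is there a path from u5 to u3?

Yes

Explore from u5.
Distance 1: reach u2, u3, u7.
Found u3.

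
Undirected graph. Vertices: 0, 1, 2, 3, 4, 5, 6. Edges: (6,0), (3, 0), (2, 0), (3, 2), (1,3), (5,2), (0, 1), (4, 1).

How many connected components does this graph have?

From 0: component {0, 1, 2, 3, 4, 5, 6}.
That's 1 component.

1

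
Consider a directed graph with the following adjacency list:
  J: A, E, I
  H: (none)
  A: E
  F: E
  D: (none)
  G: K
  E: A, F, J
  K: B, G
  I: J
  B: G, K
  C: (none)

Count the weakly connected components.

5

From A: component {A, E, F, I, J}.
From B: component {B, G, K}.
From C: component {C}.
From D: component {D}.
From H: component {H}.
That's 5 components.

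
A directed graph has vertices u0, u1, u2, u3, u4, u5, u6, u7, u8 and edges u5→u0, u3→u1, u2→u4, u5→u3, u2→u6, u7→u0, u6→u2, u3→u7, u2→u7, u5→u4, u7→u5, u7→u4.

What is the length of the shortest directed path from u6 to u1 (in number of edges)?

5

Distance 0: u6.
Distance 1: u2.
Distance 2: u4, u7.
Distance 3: u0, u5.
Distance 4: u3.
Distance 5: u1 — contains u1.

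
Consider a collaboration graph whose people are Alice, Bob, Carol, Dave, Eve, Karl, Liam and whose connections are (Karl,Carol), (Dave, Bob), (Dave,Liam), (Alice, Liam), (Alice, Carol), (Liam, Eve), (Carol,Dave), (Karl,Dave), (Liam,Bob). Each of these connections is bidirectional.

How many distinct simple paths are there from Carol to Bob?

6

Carol–Alice–Liam–Bob
Carol–Alice–Liam–Dave–Bob
Carol–Dave–Bob
Carol–Dave–Liam–Bob
Carol–Karl–Dave–Bob
Carol–Karl–Dave–Liam–Bob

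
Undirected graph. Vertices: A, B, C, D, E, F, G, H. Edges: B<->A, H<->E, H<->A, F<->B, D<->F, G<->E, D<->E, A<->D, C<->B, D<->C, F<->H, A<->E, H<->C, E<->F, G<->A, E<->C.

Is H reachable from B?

Explore from B.
Distance 1: reach A, C, F.
Distance 2: reach D, E, G, H.
Found H.

Yes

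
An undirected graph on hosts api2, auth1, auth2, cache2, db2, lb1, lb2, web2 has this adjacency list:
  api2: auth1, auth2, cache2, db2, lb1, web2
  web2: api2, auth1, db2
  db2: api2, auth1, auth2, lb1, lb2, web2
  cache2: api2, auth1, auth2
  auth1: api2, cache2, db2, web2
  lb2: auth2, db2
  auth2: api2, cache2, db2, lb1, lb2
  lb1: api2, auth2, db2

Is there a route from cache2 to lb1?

Explore from cache2.
Distance 1: reach api2, auth1, auth2.
Distance 2: reach db2, lb1, lb2, web2.
Found lb1.

Yes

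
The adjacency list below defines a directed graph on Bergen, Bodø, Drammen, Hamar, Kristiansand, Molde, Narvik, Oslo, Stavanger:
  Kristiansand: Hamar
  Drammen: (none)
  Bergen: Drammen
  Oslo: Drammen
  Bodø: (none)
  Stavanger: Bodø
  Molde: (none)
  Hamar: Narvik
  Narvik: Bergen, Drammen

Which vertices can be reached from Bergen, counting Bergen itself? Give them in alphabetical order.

Start at Bergen.
Its neighbours: Drammen.
Nothing further is reachable.

Bergen, Drammen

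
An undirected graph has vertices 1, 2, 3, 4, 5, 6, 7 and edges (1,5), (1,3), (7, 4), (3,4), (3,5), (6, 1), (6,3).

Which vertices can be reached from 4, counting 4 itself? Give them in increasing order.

1, 3, 4, 5, 6, 7

Start at 4.
Its neighbours: 3, 7.
Then their neighbours: 1, 5, 6.
Nothing further is reachable.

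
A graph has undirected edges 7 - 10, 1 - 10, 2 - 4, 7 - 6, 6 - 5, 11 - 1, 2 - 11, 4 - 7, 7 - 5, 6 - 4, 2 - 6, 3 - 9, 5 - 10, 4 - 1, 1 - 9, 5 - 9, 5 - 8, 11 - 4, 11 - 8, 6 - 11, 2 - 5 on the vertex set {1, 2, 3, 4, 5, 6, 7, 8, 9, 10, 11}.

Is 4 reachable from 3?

Explore from 3.
Distance 1: reach 9.
Distance 2: reach 1, 5.
Distance 3: reach 2, 4, 6, 7, 8, 10, 11.
Found 4.

Yes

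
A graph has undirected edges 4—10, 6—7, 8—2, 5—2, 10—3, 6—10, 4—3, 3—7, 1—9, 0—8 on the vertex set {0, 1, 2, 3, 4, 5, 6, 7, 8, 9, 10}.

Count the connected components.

From 0: component {0, 2, 5, 8}.
From 1: component {1, 9}.
From 3: component {3, 4, 6, 7, 10}.
That's 3 components.

3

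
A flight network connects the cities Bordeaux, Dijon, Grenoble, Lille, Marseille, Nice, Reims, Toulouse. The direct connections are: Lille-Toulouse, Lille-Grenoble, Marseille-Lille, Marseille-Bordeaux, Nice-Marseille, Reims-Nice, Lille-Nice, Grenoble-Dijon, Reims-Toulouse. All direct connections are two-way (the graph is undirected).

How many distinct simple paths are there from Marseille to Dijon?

Marseille–Lille–Grenoble–Dijon
Marseille–Nice–Lille–Grenoble–Dijon
Marseille–Nice–Reims–Toulouse–Lille–Grenoble–Dijon

3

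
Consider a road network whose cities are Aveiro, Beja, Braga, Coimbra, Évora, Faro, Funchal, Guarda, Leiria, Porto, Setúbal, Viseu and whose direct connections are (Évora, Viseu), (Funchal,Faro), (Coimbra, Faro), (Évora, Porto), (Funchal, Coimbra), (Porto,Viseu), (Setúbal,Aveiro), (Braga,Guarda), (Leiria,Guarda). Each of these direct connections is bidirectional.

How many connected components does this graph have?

5

From Aveiro: component {Aveiro, Setúbal}.
From Beja: component {Beja}.
From Braga: component {Braga, Guarda, Leiria}.
From Coimbra: component {Coimbra, Faro, Funchal}.
From Évora: component {Évora, Porto, Viseu}.
That's 5 components.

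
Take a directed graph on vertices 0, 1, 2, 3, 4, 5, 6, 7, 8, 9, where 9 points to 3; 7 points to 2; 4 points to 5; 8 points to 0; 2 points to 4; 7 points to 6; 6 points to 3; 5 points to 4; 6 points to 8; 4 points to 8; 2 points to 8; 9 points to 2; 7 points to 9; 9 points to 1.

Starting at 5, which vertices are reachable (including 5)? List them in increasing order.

0, 4, 5, 8

Start at 5.
Its neighbours: 4.
Then their neighbours: 8.
Then next layer: 0.
Nothing further is reachable.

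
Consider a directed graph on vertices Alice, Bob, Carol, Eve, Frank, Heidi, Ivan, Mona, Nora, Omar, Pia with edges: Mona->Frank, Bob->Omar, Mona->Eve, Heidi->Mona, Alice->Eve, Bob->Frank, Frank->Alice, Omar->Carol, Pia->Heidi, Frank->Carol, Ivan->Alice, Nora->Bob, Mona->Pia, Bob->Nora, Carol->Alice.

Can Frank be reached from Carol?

No

Explore from Carol.
Distance 1: reach Alice.
Distance 2: reach Eve.
The search from Carol is exhausted; no directed path reaches Frank.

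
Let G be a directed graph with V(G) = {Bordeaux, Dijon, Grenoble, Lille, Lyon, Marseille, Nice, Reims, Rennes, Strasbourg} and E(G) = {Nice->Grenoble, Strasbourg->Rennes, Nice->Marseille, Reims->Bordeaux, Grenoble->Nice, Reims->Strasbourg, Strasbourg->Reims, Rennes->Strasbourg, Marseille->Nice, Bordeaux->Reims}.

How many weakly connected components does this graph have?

5

From Bordeaux: component {Bordeaux, Reims, Rennes, Strasbourg}.
From Dijon: component {Dijon}.
From Grenoble: component {Grenoble, Marseille, Nice}.
From Lille: component {Lille}.
From Lyon: component {Lyon}.
That's 5 components.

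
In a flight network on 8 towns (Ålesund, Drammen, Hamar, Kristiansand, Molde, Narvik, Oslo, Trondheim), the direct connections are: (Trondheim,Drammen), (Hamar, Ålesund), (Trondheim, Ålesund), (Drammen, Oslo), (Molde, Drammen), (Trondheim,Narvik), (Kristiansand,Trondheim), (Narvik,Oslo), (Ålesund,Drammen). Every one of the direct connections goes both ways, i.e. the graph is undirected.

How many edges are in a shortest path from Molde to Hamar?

3

Distance 0: Molde.
Distance 1: Drammen.
Distance 2: Ålesund, Oslo, Trondheim.
Distance 3: Hamar, Kristiansand, Narvik — contains Hamar.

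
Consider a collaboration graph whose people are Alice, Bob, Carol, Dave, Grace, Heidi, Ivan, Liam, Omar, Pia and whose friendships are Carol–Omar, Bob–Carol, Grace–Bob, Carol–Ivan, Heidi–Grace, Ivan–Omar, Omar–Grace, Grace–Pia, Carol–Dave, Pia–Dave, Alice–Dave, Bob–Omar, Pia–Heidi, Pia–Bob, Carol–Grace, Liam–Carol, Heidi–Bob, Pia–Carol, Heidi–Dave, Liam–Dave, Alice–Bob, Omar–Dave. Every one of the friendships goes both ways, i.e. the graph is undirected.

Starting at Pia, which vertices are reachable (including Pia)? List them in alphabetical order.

Alice, Bob, Carol, Dave, Grace, Heidi, Ivan, Liam, Omar, Pia

Start at Pia.
Its neighbours: Bob, Carol, Dave, Grace, Heidi.
Then their neighbours: Alice, Ivan, Liam, Omar.
Every vertex is now reached.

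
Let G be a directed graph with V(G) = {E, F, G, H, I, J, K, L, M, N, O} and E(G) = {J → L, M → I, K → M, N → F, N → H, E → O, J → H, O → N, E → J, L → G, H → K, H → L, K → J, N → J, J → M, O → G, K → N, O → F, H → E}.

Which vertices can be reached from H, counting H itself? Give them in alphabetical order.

E, F, G, H, I, J, K, L, M, N, O

Start at H.
Its neighbours: E, K, L.
Then their neighbours: G, J, M, N, O.
Then next layer: F, I.
Every vertex is now reached.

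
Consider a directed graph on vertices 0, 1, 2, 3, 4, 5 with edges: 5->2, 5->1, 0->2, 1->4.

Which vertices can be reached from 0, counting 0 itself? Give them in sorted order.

0, 2

Start at 0.
Its neighbours: 2.
Nothing further is reachable.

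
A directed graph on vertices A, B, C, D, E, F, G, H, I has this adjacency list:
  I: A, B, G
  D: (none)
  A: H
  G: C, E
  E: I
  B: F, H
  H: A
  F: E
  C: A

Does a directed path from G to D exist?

No

Explore from G.
Distance 1: reach C, E.
Distance 2: reach A, I.
Distance 3: reach B, H.
Distance 4: reach F.
The search from G is exhausted; no directed path reaches D.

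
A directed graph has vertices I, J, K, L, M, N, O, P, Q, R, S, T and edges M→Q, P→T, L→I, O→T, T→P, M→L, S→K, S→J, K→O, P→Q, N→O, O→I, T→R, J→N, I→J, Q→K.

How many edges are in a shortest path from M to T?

Distance 0: M.
Distance 1: L, Q.
Distance 2: I, K.
Distance 3: J, O.
Distance 4: N, T — contains T.

4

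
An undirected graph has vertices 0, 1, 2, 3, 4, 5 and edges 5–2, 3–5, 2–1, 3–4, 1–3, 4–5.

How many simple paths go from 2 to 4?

4

2–1–3–4
2–1–3–5–4
2–5–3–4
2–5–4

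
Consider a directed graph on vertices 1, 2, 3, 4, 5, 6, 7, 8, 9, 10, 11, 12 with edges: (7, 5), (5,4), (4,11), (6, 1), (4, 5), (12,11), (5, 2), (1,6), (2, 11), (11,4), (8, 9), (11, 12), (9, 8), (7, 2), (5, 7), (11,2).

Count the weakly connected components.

From 1: component {1, 6}.
From 2: component {2, 4, 5, 7, 11, 12}.
From 3: component {3}.
From 8: component {8, 9}.
From 10: component {10}.
That's 5 components.

5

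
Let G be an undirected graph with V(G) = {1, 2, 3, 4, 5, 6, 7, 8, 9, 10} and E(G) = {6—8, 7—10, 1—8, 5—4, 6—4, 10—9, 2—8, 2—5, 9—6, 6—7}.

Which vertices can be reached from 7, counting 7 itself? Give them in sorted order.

Start at 7.
Its neighbours: 6, 10.
Then their neighbours: 4, 8, 9.
Then next layer: 1, 2, 5.
Nothing further is reachable.

1, 2, 4, 5, 6, 7, 8, 9, 10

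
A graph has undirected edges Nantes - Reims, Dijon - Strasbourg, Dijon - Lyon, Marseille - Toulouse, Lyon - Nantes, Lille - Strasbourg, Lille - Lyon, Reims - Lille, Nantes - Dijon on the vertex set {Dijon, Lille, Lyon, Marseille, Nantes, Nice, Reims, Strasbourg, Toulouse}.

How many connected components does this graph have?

From Dijon: component {Dijon, Lille, Lyon, Nantes, Reims, Strasbourg}.
From Marseille: component {Marseille, Toulouse}.
From Nice: component {Nice}.
That's 3 components.

3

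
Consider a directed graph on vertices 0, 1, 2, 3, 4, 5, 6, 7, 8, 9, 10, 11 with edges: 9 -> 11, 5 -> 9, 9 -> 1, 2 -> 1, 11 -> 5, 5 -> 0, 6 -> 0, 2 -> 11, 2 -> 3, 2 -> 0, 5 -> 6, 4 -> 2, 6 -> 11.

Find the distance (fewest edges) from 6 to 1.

4

Distance 0: 6.
Distance 1: 0, 11.
Distance 2: 5.
Distance 3: 9.
Distance 4: 1 — contains 1.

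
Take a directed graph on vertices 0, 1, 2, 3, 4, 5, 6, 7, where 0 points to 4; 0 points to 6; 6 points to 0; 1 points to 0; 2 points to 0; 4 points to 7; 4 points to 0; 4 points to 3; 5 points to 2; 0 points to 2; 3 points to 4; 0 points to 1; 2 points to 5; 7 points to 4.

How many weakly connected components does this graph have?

1

From 0: component {0, 1, 2, 3, 4, 5, 6, 7}.
That's 1 component.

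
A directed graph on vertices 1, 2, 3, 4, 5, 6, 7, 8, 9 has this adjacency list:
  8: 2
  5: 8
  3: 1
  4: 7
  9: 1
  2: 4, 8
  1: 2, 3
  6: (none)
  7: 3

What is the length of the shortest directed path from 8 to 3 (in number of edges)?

4

Distance 0: 8.
Distance 1: 2.
Distance 2: 4.
Distance 3: 7.
Distance 4: 3 — contains 3.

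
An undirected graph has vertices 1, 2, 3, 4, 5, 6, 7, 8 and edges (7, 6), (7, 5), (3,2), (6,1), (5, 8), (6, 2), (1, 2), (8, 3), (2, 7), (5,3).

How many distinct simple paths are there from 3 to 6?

9

3–2–1–6
3–2–6
3–2–7–6
3–5–7–2–1–6
3–5–7–2–6
3–5–7–6
3–8–5–7–2–1–6
3–8–5–7–2–6
3–8–5–7–6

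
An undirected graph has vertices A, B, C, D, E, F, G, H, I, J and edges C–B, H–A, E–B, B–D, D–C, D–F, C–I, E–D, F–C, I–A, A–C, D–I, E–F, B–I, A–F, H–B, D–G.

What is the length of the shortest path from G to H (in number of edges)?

3

Distance 0: G.
Distance 1: D.
Distance 2: B, C, E, F, I.
Distance 3: A, H — contains H.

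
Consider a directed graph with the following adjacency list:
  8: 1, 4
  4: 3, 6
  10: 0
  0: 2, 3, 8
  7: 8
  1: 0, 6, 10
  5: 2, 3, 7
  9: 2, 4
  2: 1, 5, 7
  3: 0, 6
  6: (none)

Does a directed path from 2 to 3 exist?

Yes

Explore from 2.
Distance 1: reach 1, 5, 7.
Distance 2: reach 0, 3, 6, 8, 10.
Found 3.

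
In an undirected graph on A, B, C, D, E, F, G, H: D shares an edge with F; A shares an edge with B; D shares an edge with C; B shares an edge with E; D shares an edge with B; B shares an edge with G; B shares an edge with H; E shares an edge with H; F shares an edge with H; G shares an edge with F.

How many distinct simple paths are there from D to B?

D–B
D–F–G–B
D–F–H–B
D–F–H–E–B

4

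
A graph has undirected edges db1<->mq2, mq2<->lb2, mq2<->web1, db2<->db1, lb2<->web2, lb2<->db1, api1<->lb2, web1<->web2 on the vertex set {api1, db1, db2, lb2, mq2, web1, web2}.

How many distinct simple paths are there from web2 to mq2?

3

web2–lb2–db1–mq2
web2–lb2–mq2
web2–web1–mq2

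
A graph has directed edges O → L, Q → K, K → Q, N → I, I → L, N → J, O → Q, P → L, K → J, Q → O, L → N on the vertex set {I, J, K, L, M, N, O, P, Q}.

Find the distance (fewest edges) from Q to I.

4

Distance 0: Q.
Distance 1: K, O.
Distance 2: J, L.
Distance 3: N.
Distance 4: I — contains I.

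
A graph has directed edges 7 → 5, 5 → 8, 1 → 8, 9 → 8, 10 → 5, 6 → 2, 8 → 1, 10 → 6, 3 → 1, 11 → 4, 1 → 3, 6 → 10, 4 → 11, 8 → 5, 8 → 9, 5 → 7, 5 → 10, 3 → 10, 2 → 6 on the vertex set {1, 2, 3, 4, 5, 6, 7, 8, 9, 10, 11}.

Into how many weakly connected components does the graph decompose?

From 1: component {1, 2, 3, 5, 6, 7, 8, 9, 10}.
From 4: component {4, 11}.
That's 2 components.

2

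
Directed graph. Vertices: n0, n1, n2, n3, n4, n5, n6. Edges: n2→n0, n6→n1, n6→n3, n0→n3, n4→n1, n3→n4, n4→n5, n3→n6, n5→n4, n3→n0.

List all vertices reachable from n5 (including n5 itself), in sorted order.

n1, n4, n5

Start at n5.
Its neighbours: n4.
Then their neighbours: n1.
Nothing further is reachable.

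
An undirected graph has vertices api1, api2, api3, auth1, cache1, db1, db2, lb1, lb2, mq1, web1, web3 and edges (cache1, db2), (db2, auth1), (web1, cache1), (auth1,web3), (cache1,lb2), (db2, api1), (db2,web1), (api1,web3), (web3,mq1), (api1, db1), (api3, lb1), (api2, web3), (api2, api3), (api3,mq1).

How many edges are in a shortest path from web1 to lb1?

Distance 0: web1.
Distance 1: cache1, db2.
Distance 2: api1, auth1, lb2.
Distance 3: db1, web3.
Distance 4: api2, mq1.
Distance 5: api3.
Distance 6: lb1 — contains lb1.

6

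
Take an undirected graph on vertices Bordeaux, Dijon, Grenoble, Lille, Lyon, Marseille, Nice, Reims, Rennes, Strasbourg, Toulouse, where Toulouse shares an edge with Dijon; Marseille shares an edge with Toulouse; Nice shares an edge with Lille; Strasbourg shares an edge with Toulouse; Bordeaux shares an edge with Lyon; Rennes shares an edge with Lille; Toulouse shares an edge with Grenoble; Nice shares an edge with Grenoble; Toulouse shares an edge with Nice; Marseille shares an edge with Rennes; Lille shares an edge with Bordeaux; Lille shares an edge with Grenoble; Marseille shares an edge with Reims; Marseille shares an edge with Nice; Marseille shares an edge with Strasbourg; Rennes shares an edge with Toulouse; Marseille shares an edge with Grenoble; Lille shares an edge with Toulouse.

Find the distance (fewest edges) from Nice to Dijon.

2

Distance 0: Nice.
Distance 1: Grenoble, Lille, Marseille, Toulouse.
Distance 2: Bordeaux, Dijon, Reims, Rennes, Strasbourg — contains Dijon.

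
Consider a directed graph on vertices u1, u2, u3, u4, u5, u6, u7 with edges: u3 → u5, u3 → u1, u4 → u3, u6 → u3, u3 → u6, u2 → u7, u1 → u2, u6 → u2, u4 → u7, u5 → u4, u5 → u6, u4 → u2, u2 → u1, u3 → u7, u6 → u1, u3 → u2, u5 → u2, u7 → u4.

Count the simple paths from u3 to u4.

9

u3→u1→u2→u7→u4
u3→u2→u7→u4
u3→u5→u2→u7→u4
u3→u5→u4
u3→u5→u6→u1→u2→u7→u4
u3→u5→u6→u2→u7→u4
u3→u6→u1→u2→u7→u4
u3→u6→u2→u7→u4
u3→u7→u4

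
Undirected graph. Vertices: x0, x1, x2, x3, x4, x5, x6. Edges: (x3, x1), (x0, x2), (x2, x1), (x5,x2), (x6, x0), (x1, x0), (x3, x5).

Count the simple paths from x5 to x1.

x5–x2–x0–x1
x5–x2–x1
x5–x3–x1

3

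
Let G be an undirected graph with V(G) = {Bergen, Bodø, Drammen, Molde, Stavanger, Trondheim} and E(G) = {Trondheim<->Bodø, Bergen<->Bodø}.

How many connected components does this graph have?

4

From Bergen: component {Bergen, Bodø, Trondheim}.
From Drammen: component {Drammen}.
From Molde: component {Molde}.
From Stavanger: component {Stavanger}.
That's 4 components.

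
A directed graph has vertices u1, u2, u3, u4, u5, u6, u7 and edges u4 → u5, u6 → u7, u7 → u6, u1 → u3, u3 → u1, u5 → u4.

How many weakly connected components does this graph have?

4

From u1: component {u1, u3}.
From u2: component {u2}.
From u4: component {u4, u5}.
From u6: component {u6, u7}.
That's 4 components.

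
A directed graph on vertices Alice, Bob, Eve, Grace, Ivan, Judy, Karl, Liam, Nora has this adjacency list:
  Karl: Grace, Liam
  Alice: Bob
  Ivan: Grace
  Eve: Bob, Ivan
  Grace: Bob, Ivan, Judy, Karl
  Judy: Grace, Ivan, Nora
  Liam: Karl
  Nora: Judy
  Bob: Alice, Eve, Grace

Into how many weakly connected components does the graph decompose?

From Alice: component {Alice, Bob, Eve, Grace, Ivan, Judy, Karl, Liam, Nora}.
That's 1 component.

1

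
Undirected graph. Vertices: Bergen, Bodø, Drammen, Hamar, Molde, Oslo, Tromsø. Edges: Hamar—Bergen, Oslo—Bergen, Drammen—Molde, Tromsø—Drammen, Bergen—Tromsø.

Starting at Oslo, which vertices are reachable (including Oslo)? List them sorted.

Bergen, Drammen, Hamar, Molde, Oslo, Tromsø

Start at Oslo.
Its neighbours: Bergen.
Then their neighbours: Hamar, Tromsø.
Then next layer: Drammen.
Then next layer: Molde.
Nothing further is reachable.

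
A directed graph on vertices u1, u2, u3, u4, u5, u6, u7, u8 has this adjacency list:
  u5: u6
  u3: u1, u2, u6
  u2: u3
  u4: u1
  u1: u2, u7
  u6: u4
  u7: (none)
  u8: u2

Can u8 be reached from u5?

Explore from u5.
Distance 1: reach u6.
Distance 2: reach u4.
Distance 3: reach u1.
Distance 4: reach u2, u7.
Distance 5: reach u3.
The search from u5 is exhausted; no directed path reaches u8.

No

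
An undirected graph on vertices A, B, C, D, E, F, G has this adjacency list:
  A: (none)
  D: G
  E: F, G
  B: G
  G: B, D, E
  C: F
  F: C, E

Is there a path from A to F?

No

A has no edges, so nothing is reachable from it.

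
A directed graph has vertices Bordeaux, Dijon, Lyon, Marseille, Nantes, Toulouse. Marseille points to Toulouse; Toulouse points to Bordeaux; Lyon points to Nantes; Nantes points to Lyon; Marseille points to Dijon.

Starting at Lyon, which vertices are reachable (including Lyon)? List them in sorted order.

Lyon, Nantes

Start at Lyon.
Its neighbours: Nantes.
Nothing further is reachable.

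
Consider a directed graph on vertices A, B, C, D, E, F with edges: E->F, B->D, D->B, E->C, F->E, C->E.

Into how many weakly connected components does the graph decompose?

3

From A: component {A}.
From B: component {B, D}.
From C: component {C, E, F}.
That's 3 components.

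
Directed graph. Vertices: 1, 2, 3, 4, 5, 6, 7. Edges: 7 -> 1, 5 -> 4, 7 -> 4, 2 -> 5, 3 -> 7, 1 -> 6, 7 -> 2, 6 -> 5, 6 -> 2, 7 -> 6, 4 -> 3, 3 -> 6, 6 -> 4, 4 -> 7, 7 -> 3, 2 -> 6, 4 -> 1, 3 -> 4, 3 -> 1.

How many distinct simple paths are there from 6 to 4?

6→2→5→4
6→4
6→5→4

3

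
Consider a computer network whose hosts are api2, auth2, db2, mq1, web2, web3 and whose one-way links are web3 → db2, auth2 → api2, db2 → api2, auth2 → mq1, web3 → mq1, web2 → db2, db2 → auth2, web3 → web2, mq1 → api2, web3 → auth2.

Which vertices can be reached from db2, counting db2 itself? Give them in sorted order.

api2, auth2, db2, mq1

Start at db2.
Its neighbours: api2, auth2.
Then their neighbours: mq1.
Nothing further is reachable.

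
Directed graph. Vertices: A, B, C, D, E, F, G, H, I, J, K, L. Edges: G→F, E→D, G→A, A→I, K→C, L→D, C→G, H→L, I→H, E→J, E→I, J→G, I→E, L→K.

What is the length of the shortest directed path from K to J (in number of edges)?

6

Distance 0: K.
Distance 1: C.
Distance 2: G.
Distance 3: A, F.
Distance 4: I.
Distance 5: E, H.
Distance 6: D, J, L — contains J.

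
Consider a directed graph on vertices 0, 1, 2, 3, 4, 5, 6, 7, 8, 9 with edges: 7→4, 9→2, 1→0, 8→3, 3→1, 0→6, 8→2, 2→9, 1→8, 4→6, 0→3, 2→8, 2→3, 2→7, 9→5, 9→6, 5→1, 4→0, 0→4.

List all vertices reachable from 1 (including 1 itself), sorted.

0, 1, 2, 3, 4, 5, 6, 7, 8, 9

Start at 1.
Its neighbours: 0, 8.
Then their neighbours: 2, 3, 4, 6.
Then next layer: 7, 9.
Then next layer: 5.
Every vertex is now reached.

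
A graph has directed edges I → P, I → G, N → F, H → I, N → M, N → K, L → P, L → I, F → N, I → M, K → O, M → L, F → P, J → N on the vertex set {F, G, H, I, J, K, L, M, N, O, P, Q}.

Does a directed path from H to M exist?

Yes

Explore from H.
Distance 1: reach I.
Distance 2: reach G, M, P.
Found M.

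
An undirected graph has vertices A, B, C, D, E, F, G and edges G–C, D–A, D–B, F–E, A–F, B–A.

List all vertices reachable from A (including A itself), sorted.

Start at A.
Its neighbours: B, D, F.
Then their neighbours: E.
Nothing further is reachable.

A, B, D, E, F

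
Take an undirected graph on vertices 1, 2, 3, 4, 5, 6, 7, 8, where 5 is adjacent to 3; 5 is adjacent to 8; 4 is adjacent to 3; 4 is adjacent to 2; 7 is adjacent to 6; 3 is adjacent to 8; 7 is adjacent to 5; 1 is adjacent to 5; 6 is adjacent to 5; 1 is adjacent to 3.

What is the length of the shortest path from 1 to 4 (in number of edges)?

Distance 0: 1.
Distance 1: 3, 5.
Distance 2: 4, 6, 7, 8 — contains 4.

2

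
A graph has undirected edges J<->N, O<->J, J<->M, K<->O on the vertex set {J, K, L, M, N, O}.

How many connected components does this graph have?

2

From J: component {J, K, M, N, O}.
From L: component {L}.
That's 2 components.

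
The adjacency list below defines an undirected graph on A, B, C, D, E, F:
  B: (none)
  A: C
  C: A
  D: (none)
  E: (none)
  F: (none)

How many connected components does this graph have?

5

From A: component {A, C}.
From B: component {B}.
From D: component {D}.
From E: component {E}.
From F: component {F}.
That's 5 components.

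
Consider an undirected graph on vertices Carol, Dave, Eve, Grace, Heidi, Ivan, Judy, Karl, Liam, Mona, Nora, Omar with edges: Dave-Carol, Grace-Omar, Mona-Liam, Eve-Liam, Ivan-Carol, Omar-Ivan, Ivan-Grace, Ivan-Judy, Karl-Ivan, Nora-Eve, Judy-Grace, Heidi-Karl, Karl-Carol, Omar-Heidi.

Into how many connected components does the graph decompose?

2

From Carol: component {Carol, Dave, Grace, Heidi, Ivan, Judy, Karl, Omar}.
From Eve: component {Eve, Liam, Mona, Nora}.
That's 2 components.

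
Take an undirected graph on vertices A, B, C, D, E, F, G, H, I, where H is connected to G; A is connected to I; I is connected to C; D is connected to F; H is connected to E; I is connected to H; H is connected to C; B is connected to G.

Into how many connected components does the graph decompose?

From A: component {A, B, C, E, G, H, I}.
From D: component {D, F}.
That's 2 components.

2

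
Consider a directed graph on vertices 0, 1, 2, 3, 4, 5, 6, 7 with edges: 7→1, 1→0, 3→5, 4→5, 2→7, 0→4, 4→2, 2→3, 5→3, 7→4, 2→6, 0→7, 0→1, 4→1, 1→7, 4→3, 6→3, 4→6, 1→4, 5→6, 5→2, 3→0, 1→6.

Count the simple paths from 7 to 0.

7→1→0
7→1→4→2→3→0
7→1→4→2→6→3→0
7→1→4→3→0
7→1→4→5→2→3→0
7→1→4→5→2→6→3→0
7→1→4→5→3→0
7→1→4→5→6→3→0
... and 12 more.

20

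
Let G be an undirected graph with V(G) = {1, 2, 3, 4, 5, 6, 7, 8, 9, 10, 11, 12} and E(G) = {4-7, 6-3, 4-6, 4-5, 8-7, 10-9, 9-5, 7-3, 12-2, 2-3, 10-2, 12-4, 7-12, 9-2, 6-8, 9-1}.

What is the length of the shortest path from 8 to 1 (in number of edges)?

5

Distance 0: 8.
Distance 1: 6, 7.
Distance 2: 3, 4, 12.
Distance 3: 2, 5.
Distance 4: 9, 10.
Distance 5: 1 — contains 1.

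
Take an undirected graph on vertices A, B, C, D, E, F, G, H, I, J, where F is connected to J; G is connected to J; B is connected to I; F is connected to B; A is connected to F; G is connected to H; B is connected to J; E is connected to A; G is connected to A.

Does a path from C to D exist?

C has no edges, so nothing is reachable from it.

No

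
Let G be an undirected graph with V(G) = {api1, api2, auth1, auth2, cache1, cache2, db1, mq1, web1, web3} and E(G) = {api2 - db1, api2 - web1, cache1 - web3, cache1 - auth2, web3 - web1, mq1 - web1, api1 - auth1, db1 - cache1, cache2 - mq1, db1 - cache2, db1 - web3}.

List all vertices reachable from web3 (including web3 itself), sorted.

Start at web3.
Its neighbours: cache1, db1, web1.
Then their neighbours: api2, auth2, cache2, mq1.
Nothing further is reachable.

api2, auth2, cache1, cache2, db1, mq1, web1, web3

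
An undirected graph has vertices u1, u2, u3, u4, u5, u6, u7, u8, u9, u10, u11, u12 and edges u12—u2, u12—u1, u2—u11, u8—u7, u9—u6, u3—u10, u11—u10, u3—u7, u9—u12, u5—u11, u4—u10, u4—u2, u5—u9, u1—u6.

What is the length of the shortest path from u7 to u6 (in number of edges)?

6

Distance 0: u7.
Distance 1: u3, u8.
Distance 2: u10.
Distance 3: u4, u11.
Distance 4: u2, u5.
Distance 5: u9, u12.
Distance 6: u1, u6 — contains u6.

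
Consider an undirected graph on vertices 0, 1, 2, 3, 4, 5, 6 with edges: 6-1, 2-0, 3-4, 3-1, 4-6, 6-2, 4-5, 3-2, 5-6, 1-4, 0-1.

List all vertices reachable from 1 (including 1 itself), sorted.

Start at 1.
Its neighbours: 0, 3, 4, 6.
Then their neighbours: 2, 5.
Every vertex is now reached.

0, 1, 2, 3, 4, 5, 6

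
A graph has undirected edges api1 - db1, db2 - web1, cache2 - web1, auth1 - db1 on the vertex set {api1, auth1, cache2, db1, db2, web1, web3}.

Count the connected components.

From api1: component {api1, auth1, db1}.
From cache2: component {cache2, db2, web1}.
From web3: component {web3}.
That's 3 components.

3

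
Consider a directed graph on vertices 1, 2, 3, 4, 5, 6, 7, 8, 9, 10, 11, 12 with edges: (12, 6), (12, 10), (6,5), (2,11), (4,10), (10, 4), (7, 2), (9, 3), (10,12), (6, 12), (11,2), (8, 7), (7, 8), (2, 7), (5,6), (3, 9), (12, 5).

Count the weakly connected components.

4

From 1: component {1}.
From 2: component {2, 7, 8, 11}.
From 3: component {3, 9}.
From 4: component {4, 5, 6, 10, 12}.
That's 4 components.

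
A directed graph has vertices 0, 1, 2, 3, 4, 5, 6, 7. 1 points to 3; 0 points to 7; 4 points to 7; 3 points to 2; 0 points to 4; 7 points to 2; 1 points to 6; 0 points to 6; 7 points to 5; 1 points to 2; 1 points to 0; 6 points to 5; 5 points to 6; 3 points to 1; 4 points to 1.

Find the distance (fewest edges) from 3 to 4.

Distance 0: 3.
Distance 1: 1, 2.
Distance 2: 0, 6.
Distance 3: 4, 5, 7 — contains 4.

3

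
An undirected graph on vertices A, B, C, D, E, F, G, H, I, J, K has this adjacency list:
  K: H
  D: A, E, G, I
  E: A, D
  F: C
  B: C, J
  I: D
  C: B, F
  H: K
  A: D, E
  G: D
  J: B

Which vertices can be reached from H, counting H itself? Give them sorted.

Start at H.
Its neighbours: K.
Nothing further is reachable.

H, K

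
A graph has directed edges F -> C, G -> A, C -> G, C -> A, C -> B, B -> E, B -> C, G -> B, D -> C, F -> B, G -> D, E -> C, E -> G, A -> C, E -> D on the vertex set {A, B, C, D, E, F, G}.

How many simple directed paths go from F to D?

8

F→B→C→G→D
F→B→E→C→G→D
F→B→E→D
F→B→E→G→D
F→C→B→E→D
F→C→B→E→G→D
F→C→G→B→E→D
F→C→G→D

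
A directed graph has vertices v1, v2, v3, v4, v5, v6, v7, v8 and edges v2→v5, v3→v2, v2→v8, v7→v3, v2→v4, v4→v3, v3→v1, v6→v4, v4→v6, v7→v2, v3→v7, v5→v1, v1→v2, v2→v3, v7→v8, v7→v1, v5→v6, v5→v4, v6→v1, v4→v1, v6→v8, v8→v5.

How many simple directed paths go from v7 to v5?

13

v7→v1→v2→v4→v6→v8→v5
v7→v1→v2→v5
v7→v1→v2→v8→v5
v7→v2→v4→v6→v8→v5
v7→v2→v5
v7→v2→v8→v5
v7→v3→v1→v2→v4→v6→v8→v5
v7→v3→v1→v2→v5
v7→v3→v1→v2→v8→v5
v7→v3→v2→v4→v6→v8→v5
v7→v3→v2→v5
v7→v3→v2→v8→v5
v7→v8→v5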